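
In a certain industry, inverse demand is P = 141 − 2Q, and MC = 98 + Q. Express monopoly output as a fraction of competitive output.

Q_m/Q_c = 0.6

The monopolist equates marginal revenue to marginal cost: 141 − 4Q = 98 + Q, so Q = 8.6. From demand, P = 123.8.
Competitive equilibrium sets price equal to marginal cost: 141 − 2Q = 98 + Q, so Q = 43/3 and P = 337/3.
Ratio Q_m/Q_c = 8.6/(43/3) = 0.6.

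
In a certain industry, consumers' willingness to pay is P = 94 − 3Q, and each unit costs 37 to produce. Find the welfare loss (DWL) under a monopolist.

Competitive firms price at marginal cost: P = 37, giving Q = 19.
Monopoly sets MR = MC: 94 − 6Q = 37 ⇒ Q = 9.5, P = 94 − 3·9.5 = 65.5.
DWL is the triangle between Q = 9.5 and Q = 19: ½·(19 − 9.5)·(65.5 − 37) = 135.375.

DWL = 135.375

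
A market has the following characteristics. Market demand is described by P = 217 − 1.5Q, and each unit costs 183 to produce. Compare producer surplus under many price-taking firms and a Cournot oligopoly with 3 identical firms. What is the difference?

Producer surplus rises by 144.5

Perfect competition: P = MC = 183, so 217 − 1.5Q = 183 and Q = 68/3.
PS = (183 − 183)·68/3 = 0.
Cournot with 3 identical firms: the symmetric best-response condition is 217 − 6q = 183. Each firm produces q = 17/3, total output Q = 17, price P = 191.5.
PS = (191.5 − 183)·17 = 144.5.
Change in producer surplus: 144.5 − 0 = 144.5.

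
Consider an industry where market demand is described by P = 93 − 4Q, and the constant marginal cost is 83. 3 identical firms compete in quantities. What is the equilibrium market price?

P = 85.5

In a 3-firm Cournot equilibrium, symmetry and the first-order condition give q = (93 − 83)/(16) = 0.625. So Q = 1.875 and P = 85.5.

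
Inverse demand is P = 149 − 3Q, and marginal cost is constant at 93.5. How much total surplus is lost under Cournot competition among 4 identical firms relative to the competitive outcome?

DWL = 20.535

Under competition P = MC = 93.5, so Q = (149 − 93.5)/3 = 18.5.
In a 4-firm Cournot equilibrium, symmetry and the first-order condition give q = (149 − 93.5)/(15) = 3.7. So Q = 14.8 and P = 104.6.
DWL is the triangle between Q = 14.8 and Q = 18.5: ½·(18.5 − 14.8)·(104.6 − 93.5) = 20.535.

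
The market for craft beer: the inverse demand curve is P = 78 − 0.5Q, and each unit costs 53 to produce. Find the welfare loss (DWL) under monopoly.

DWL = 156.25

Perfect competition: P = MC = 53, so 78 − 0.5Q = 53 and Q = 50.
A monopolist chooses Q where MR = MC. MR = 78 − Q; setting this equal to 53 gives Q = 25 and P = 65.5.
DWL is the triangle between Q = 25 and Q = 50: ½·(50 − 25)·(65.5 − 53) = 156.25.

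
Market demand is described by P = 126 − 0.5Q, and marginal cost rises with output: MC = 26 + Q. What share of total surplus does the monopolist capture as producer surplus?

A monopolist chooses Q where MR = MC. MR = 126 − Q; setting this equal to 26 + Q gives Q = 50 and P = 101.
CS = ½·(126 − 101)·50 = 625.
PS = P·Q − VC(Q) = 101·50 − (26·50 + ½·1·50²) = 2500.
Share captured = PS/TS = 2500/3125 = 0.8.

PS/TS = 0.8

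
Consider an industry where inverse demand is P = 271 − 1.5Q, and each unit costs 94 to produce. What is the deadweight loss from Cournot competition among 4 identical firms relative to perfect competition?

DWL = 417.72

Under competition P = MC = 94, so Q = (271 − 94)/1.5 = 118.
In a 4-firm Cournot equilibrium, symmetry and the first-order condition give q = (271 − 94)/(7.5) = 23.6. So Q = 94.4 and P = 129.4.
DWL is the triangle between Q = 94.4 and Q = 118: ½·(118 − 94.4)·(129.4 − 94) = 417.72.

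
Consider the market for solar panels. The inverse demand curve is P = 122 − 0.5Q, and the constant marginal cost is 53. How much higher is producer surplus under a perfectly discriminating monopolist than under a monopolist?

Producer surplus rises by 2380.5

A monopolist chooses Q where MR = MC. MR = 122 − Q; setting this equal to 53 gives Q = 69 and P = 87.5.
PS = (87.5 − 53)·69 = 2380.5.
A perfectly discriminating monopolist sells every unit with P(Q) ≥ MC(Q), so output equals the competitive quantity Q = 138. Each buyer pays their reservation price, so CS = 0 and the firm captures all surplus.
PS = ½·(122 − 53)·138 = 4761.
Change in producer surplus: 4761 − 2380.5 = 2380.5.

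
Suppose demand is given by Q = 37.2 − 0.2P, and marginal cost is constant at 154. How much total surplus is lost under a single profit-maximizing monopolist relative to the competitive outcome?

DWL = 25.6

Inverting demand: P = 186 − 5Q.
Competitive firms price at marginal cost: P = 154, giving Q = 6.4.
A monopolist chooses Q where MR = MC. MR = 186 − 10Q; setting this equal to 154 gives Q = 3.2 and P = 170.
DWL is the triangle between Q = 3.2 and Q = 6.4: ½·(6.4 − 3.2)·(170 − 154) = 25.6.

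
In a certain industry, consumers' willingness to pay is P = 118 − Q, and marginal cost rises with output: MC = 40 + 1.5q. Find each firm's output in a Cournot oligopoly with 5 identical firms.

With 5 symmetric Cournot firms, each firm's FOC gives 118 − 6q = 40 + 1.5q, so q = 10.4, Q = 5·10.4 = 52, and P = 66.

q_i = 10.4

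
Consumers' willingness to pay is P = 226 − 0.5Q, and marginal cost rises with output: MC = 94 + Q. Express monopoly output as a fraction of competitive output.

Monopoly sets MR = MC: 226 − Q = 94 + Q ⇒ Q = 66, P = 226 − 0.5·66 = 193.
Competitive equilibrium sets price equal to marginal cost: 226 − 0.5Q = 94 + Q, so Q = 88 and P = 182.
Ratio Q_m/Q_c = 66/88 = 0.75.

Q_m/Q_c = 0.75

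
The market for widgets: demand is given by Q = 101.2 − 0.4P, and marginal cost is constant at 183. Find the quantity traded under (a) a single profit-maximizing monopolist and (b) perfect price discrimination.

Monopoly: Q = 14; Perfect PD: Q = 28

Inverting demand: P = 253 − 2.5Q.
A monopolist chooses Q where MR = MC. MR = 253 − 5Q; setting this equal to 183 gives Q = 14 and P = 218.
A perfectly discriminating monopolist sells every unit with P(Q) ≥ MC(Q), so output equals the competitive quantity Q = 28. Each buyer pays their reservation price, so CS = 0 and the firm captures all surplus.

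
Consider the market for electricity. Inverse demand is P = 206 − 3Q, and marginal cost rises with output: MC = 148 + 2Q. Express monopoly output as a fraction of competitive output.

Q_m/Q_c = 0.625

Monopoly sets MR = MC: 206 − 6Q = 148 + 2Q ⇒ Q = 7.25, P = 206 − 3·7.25 = 184.25.
Competitive equilibrium sets price equal to marginal cost: 206 − 3Q = 148 + 2Q, so Q = 11.6 and P = 171.2.
Ratio Q_m/Q_c = 7.25/11.6 = 0.625.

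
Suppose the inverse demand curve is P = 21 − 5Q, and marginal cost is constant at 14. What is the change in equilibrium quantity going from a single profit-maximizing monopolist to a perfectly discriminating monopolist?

Q rises by 0.7

Monopoly sets MR = MC: 21 − 10Q = 14 ⇒ Q = 0.7, P = 21 − 5·0.7 = 17.5.
Under first-degree price discrimination the firm charges each unit its demand price and produces up to where P = MC, i.e. Q = 1.4. Consumer surplus is zero; producer surplus equals total surplus.
Change in equilibrium quantity: 1.4 − 0.7 = 0.7.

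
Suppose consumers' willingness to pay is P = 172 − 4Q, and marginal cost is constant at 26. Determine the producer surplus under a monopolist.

Monopoly sets MR = MC: 172 − 8Q = 26 ⇒ Q = 18.25, P = 172 − 4·18.25 = 99.
PS = (99 − 26)·18.25 = 1332.25.

PS = 1332.25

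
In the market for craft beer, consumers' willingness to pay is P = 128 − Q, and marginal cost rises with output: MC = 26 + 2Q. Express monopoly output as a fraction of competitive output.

Q_m/Q_c = 0.75

The monopolist equates marginal revenue to marginal cost: 128 − 2Q = 26 + 2Q, so Q = 25.5. From demand, P = 102.5.
Competitive equilibrium sets price equal to marginal cost: 128 − Q = 26 + 2Q, so Q = 34 and P = 94.
Ratio Q_m/Q_c = 25.5/34 = 0.75.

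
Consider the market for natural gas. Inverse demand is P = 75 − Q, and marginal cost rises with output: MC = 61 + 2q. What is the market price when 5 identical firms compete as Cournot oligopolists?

With 5 symmetric Cournot firms, each firm's FOC gives 75 − 6q = 61 + 2q, so q = 1.75, Q = 5·1.75 = 8.75, and P = 66.25.

P = 66.25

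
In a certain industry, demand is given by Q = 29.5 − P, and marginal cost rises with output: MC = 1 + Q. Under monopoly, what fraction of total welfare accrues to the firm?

Inverting demand: P = 29.5 − Q.
Monopoly sets MR = MC: 29.5 − 2Q = 1 + Q ⇒ Q = 9.5, P = 29.5 − 9.5 = 20.
CS = ½·(29.5 − 20)·9.5 = 45.125.
PS = P·Q − VC(Q) = 20·9.5 − (1·9.5 + ½·1·9.5²) = 135.375.
Share captured = PS/TS = 135.375/180.5 = 0.75.

PS/TS = 0.75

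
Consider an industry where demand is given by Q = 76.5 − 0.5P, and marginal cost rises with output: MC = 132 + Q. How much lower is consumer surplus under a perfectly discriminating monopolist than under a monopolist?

Consumer surplus falls by 17.64

Inverting demand: P = 153 − 2Q.
The monopolist equates marginal revenue to marginal cost: 153 − 4Q = 132 + Q, so Q = 4.2. From demand, P = 144.6.
CS = ½·(153 − 144.6)·4.2 = 17.64.
With perfect price discrimination, output is the efficient level Q = 7 (where demand meets MC), but every buyer pays their willingness to pay: CS = 0 and PS = total surplus.
CS = 0.
Change in consumer surplus: 0 − 17.64 = −17.64.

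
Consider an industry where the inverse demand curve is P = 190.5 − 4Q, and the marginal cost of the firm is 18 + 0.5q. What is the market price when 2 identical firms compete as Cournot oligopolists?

P = 80.1

In a 2-firm Cournot equilibrium, symmetry and the first-order condition give q = (190.5 − 18)/(12.5) = 13.8. So Q = 27.6 and P = 80.1.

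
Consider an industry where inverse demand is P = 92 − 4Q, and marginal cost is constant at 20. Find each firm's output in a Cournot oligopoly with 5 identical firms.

q_i = 3

In a 5-firm Cournot equilibrium, symmetry and the first-order condition give q = (92 − 20)/(24) = 3. So Q = 15 and P = 32.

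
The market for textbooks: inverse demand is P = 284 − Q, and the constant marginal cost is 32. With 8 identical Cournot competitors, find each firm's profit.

π_i = 784

In a 8-firm Cournot equilibrium, symmetry and the first-order condition give q = (284 − 32)/(9) = 28. So Q = 224 and P = 60.
Each firm's profit = (60 − 32)·28 = 784.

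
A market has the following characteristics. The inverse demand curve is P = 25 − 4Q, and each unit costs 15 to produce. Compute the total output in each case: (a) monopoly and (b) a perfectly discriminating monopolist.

Monopoly: Q = 1.25; Perfect PD: Q = 2.5

A monopolist chooses Q where MR = MC. MR = 25 − 8Q; setting this equal to 15 gives Q = 1.25 and P = 20.
Under first-degree price discrimination the firm charges each unit its demand price and produces up to where P = MC, i.e. Q = 2.5. Consumer surplus is zero; producer surplus equals total surplus.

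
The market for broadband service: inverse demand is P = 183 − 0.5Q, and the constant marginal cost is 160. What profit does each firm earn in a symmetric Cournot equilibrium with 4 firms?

π_i = 42.32

In a 4-firm Cournot equilibrium, symmetry and the first-order condition give q = (183 − 160)/(2.5) = 9.2. So Q = 36.8 and P = 164.6.
Each firm's profit = (164.6 − 160)·9.2 = 42.32.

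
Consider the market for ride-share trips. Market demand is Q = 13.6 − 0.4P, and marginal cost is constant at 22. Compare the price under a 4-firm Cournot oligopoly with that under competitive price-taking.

Inverting demand: P = 34 − 2.5Q.
Cournot with 4 identical firms: the symmetric best-response condition is 34 − 12.5q = 22. Each firm produces q = 0.96, total output Q = 3.84, price P = 24.4.
Perfect competition: P = MC = 22, so 34 − 2.5Q = 22 and Q = 4.8.

Cournot: P = 24.4; Competition: P = 22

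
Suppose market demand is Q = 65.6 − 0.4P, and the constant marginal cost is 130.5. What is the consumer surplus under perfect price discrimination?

CS = 0

Inverting demand: P = 164 − 2.5Q.
Under first-degree price discrimination the firm charges each unit its demand price and produces up to where P = MC, i.e. Q = 13.4. Consumer surplus is zero; producer surplus equals total surplus.
CS = 0.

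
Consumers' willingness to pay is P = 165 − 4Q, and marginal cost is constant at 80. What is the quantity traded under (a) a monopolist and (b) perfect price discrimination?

A monopolist chooses Q where MR = MC. MR = 165 − 8Q; setting this equal to 80 gives Q = 10.625 and P = 122.5.
A perfectly discriminating monopolist sells every unit with P(Q) ≥ MC(Q), so output equals the competitive quantity Q = 21.25. Each buyer pays their reservation price, so CS = 0 and the firm captures all surplus.

Monopoly: Q = 10.625; Perfect PD: Q = 21.25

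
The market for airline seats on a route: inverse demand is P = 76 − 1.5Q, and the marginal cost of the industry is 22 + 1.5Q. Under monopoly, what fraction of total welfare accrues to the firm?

Monopoly sets MR = MC: 76 − 3Q = 22 + 1.5Q ⇒ Q = 12, P = 76 − 1.5·12 = 58.
CS = ½·(76 − 58)·12 = 108.
PS = P·Q − VC(Q) = 58·12 − (22·12 + ½·1.5·12²) = 324.
Share captured = PS/TS = 324/432 = 0.75.

PS/TS = 0.75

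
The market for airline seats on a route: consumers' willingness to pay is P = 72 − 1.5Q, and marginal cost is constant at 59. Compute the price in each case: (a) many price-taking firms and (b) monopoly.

Competition: P = 59; Monopoly: P = 65.5

Perfect competition: P = MC = 59, so 72 − 1.5Q = 59 and Q = 26/3.
A monopolist chooses Q where MR = MC. MR = 72 − 3Q; setting this equal to 59 gives Q = 13/3 and P = 65.5.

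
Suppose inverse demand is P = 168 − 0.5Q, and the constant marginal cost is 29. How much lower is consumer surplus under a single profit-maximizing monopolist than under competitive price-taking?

Consumer surplus falls by 14490.75

Under competition P = MC = 29, so Q = (168 − 29)/0.5 = 278.
CS = ½·(168 − 29)·278 = 19321.
Monopoly sets MR = MC: 168 − Q = 29 ⇒ Q = 139, P = 168 − 0.5·139 = 98.5.
CS = ½·(168 − 98.5)·139 = 4830.25.
Change in consumer surplus: 4830.25 − 19321 = −14490.75.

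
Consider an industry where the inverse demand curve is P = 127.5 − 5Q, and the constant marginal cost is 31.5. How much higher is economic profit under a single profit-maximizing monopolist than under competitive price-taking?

Under competition P = MC = 31.5, so Q = (127.5 − 31.5)/5 = 19.2.
Profit = (31.5 − 31.5)·19.2 = 0.
The monopolist equates marginal revenue to marginal cost: 127.5 − 10Q = 31.5, so Q = 9.6. From demand, P = 79.5.
Profit = (79.5 − 31.5)·9.6 = 460.8.
Change in economic profit: 460.8 − 0 = 460.8.

π rises by 460.8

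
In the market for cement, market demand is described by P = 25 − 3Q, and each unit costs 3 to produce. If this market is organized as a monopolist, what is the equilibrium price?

P = 14

Monopoly sets MR = MC: 25 − 6Q = 3 ⇒ Q = 11/3, P = 25 − 3·11/3 = 14.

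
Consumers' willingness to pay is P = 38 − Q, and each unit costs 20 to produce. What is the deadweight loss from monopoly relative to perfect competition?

DWL = 40.5

Under competition P = MC = 20, so Q = (38 − 20)/1 = 18.
Monopoly sets MR = MC: 38 − 2Q = 20 ⇒ Q = 9, P = 38 − 9 = 29.
DWL is the triangle between Q = 9 and Q = 18: ½·(18 − 9)·(29 − 20) = 40.5.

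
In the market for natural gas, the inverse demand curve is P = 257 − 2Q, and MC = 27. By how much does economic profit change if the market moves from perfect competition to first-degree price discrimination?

Economic profit rises by 13225

Under competition P = MC = 27, so Q = (257 − 27)/2 = 115.
Profit = (27 − 27)·115 = 0.
Under first-degree price discrimination the firm charges each unit its demand price and produces up to where P = MC, i.e. Q = 115. Consumer surplus is zero; producer surplus equals total surplus.
PS equals the full surplus area, 13225. Profit = 13225 = 13225.
Change in economic profit: 13225 − 0 = 13225.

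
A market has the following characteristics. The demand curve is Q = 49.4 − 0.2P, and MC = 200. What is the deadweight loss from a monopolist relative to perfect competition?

Inverting demand: P = 247 − 5Q.
Perfect competition: P = MC = 200, so 247 − 5Q = 200 and Q = 9.4.
Monopoly sets MR = MC: 247 − 10Q = 200 ⇒ Q = 4.7, P = 247 − 5·4.7 = 223.5.
DWL is the triangle between Q = 4.7 and Q = 9.4: ½·(9.4 − 4.7)·(223.5 − 200) = 55.225.

DWL = 55.225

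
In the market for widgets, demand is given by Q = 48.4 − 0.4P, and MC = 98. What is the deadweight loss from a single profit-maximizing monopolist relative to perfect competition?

Inverting demand: P = 121 − 2.5Q.
Competitive firms price at marginal cost: P = 98, giving Q = 9.2.
A monopolist chooses Q where MR = MC. MR = 121 − 5Q; setting this equal to 98 gives Q = 4.6 and P = 109.5.
DWL is the triangle between Q = 4.6 and Q = 9.2: ½·(9.2 − 4.6)·(109.5 − 98) = 26.45.

DWL = 26.45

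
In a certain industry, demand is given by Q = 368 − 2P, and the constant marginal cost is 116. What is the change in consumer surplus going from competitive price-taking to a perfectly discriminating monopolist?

Consumer surplus falls by 4624

Inverting demand: P = 184 − 0.5Q.
Competitive firms price at marginal cost: P = 116, giving Q = 136.
CS = ½·(184 − 116)·136 = 4624.
A perfectly discriminating monopolist sells every unit with P(Q) ≥ MC(Q), so output equals the competitive quantity Q = 136. Each buyer pays their reservation price, so CS = 0 and the firm captures all surplus.
CS = 0.
Change in consumer surplus: 0 − 4624 = −4624.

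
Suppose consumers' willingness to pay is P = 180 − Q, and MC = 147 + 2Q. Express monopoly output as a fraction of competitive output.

Monopoly sets MR = MC: 180 − 2Q = 147 + 2Q ⇒ Q = 8.25, P = 180 − 8.25 = 171.75.
Under competition P = MC: 180 − Q = 147 + 2Q ⇒ Q = 11, P = 169.
Ratio Q_m/Q_c = 8.25/11 = 0.75.

Q_m/Q_c = 0.75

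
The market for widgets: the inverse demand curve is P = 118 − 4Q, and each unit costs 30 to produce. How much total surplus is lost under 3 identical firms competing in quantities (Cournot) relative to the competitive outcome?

DWL = 60.5

Perfect competition: P = MC = 30, so 118 − 4Q = 30 and Q = 22.
With 3 symmetric Cournot firms, each firm's FOC gives 118 − 16q = 30, so q = 5.5, Q = 3·5.5 = 16.5, and P = 52.
DWL is the triangle between Q = 16.5 and Q = 22: ½·(22 − 16.5)·(52 − 30) = 60.5.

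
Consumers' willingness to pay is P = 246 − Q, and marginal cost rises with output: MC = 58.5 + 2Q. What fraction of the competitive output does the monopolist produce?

Monopoly sets MR = MC: 246 − 2Q = 58.5 + 2Q ⇒ Q = 46.875, P = 246 − 46.875 = 199.125.
Competitive equilibrium sets price equal to marginal cost: 246 − Q = 58.5 + 2Q, so Q = 62.5 and P = 183.5.
Ratio Q_m/Q_c = 46.875/62.5 = 0.75.

Q_m/Q_c = 0.75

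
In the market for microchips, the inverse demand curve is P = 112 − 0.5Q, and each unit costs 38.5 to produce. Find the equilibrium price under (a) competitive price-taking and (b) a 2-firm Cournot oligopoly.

Competition: P = 38.5; Cournot: P = 63

Perfect competition: P = MC = 38.5, so 112 − 0.5Q = 38.5 and Q = 147.
With 2 symmetric Cournot firms, each firm's FOC gives 112 − 1.5q = 38.5, so q = 49, Q = 2·49 = 98, and P = 63.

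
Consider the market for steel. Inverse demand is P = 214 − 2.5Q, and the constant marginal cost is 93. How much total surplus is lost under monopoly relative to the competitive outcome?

DWL = 732.05

Perfect competition: P = MC = 93, so 214 − 2.5Q = 93 and Q = 48.4.
The monopolist equates marginal revenue to marginal cost: 214 − 5Q = 93, so Q = 24.2. From demand, P = 153.5.
DWL is the triangle between Q = 24.2 and Q = 48.4: ½·(48.4 − 24.2)·(153.5 − 93) = 732.05.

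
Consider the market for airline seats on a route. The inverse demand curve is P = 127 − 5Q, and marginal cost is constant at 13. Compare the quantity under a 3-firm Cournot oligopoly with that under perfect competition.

Cournot with 3 identical firms: the symmetric best-response condition is 127 − 20q = 13. Each firm produces q = 5.7, total output Q = 17.1, price P = 41.5.
Under competition P = MC = 13, so Q = (127 − 13)/5 = 22.8.

Cournot: Q = 17.1; Competition: Q = 22.8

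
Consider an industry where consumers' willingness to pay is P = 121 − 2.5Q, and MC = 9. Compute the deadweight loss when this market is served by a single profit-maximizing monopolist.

DWL = 627.2

Under competition P = MC = 9, so Q = (121 − 9)/2.5 = 44.8.
Monopoly sets MR = MC: 121 − 5Q = 9 ⇒ Q = 22.4, P = 121 − 2.5·22.4 = 65.
DWL is the triangle between Q = 22.4 and Q = 44.8: ½·(44.8 − 22.4)·(65 − 9) = 627.2.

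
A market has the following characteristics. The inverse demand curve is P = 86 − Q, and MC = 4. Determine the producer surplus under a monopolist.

PS = 1681

A monopolist chooses Q where MR = MC. MR = 86 − 2Q; setting this equal to 4 gives Q = 41 and P = 45.
PS = (45 − 4)·41 = 1681.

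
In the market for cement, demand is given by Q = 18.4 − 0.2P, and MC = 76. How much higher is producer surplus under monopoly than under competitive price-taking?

Inverting demand: P = 92 − 5Q.
Perfect competition: P = MC = 76, so 92 − 5Q = 76 and Q = 3.2.
PS = (76 − 76)·3.2 = 0.
Monopoly sets MR = MC: 92 − 10Q = 76 ⇒ Q = 1.6, P = 92 − 5·1.6 = 84.
PS = (84 − 76)·1.6 = 12.8.
Change in producer surplus: 12.8 − 0 = 12.8.

Producer surplus rises by 12.8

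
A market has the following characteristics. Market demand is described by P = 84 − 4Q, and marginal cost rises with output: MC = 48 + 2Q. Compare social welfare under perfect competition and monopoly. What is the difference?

Under competition P = MC: 84 − 4Q = 48 + 2Q ⇒ Q = 6, P = 60.
CS = ½·(84 − 60)·6 = 72; PS = (60·6 − 48·6 − ½·2·6²) = 36; TS = 108.
The monopolist equates marginal revenue to marginal cost: 84 − 8Q = 48 + 2Q, so Q = 3.6. From demand, P = 69.6.
CS = ½·(84 − 69.6)·3.6 = 25.92; PS = (69.6·3.6 − 48·3.6 − ½·2·3.6²) = 64.8; TS = 90.72.
Change in social welfare: 90.72 − 108 = −17.28.

Social welfare falls by 17.28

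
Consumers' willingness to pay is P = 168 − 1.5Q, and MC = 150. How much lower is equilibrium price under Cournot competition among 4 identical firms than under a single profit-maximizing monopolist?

A monopolist chooses Q where MR = MC. MR = 168 − 3Q; setting this equal to 150 gives Q = 6 and P = 159.
With 4 symmetric Cournot firms, each firm's FOC gives 168 − 7.5q = 150, so q = 2.4, Q = 4·2.4 = 9.6, and P = 153.6.
Change in equilibrium price: 153.6 − 159 = −5.4.

Equilibrium price falls by 5.4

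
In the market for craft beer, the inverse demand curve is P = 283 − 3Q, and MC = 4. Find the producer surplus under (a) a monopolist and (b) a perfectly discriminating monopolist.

Monopoly sets MR = MC: 283 − 6Q = 4 ⇒ Q = 46.5, P = 283 − 3·46.5 = 143.5.
PS = (143.5 − 4)·46.5 = 6486.75.
A perfectly discriminating monopolist sells every unit with P(Q) ≥ MC(Q), so output equals the competitive quantity Q = 93. Each buyer pays their reservation price, so CS = 0 and the firm captures all surplus.
PS = ½·(283 − 4)·93 = 12973.5.

Monopoly: PS = 6486.75; Perfect PD: PS = 12973.5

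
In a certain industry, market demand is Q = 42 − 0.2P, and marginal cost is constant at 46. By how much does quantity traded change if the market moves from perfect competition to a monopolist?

Quantity traded falls by 16.4

Inverting demand: P = 210 − 5Q.
Perfect competition: P = MC = 46, so 210 − 5Q = 46 and Q = 32.8.
A monopolist chooses Q where MR = MC. MR = 210 − 10Q; setting this equal to 46 gives Q = 16.4 and P = 128.
Change in quantity traded: 16.4 − 32.8 = −16.4.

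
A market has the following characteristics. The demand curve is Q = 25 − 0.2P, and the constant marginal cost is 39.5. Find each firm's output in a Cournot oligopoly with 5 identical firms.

Inverting demand: P = 125 − 5Q.
In a 5-firm Cournot equilibrium, symmetry and the first-order condition give q = (125 − 39.5)/(30) = 2.85. So Q = 14.25 and P = 53.75.

q_i = 2.85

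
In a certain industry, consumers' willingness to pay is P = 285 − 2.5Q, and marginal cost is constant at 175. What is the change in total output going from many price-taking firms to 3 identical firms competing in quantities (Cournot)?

Perfect competition: P = MC = 175, so 285 − 2.5Q = 175 and Q = 44.
In a 3-firm Cournot equilibrium, symmetry and the first-order condition give q = (285 − 175)/(10) = 11. So Q = 33 and P = 202.5.
Change in total output: 33 − 44 = −11.

Total output falls by 11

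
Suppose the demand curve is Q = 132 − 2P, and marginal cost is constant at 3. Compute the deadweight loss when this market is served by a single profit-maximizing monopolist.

Inverting demand: P = 66 − 0.5Q.
Perfect competition: P = MC = 3, so 66 − 0.5Q = 3 and Q = 126.
The monopolist equates marginal revenue to marginal cost: 66 − Q = 3, so Q = 63. From demand, P = 34.5.
DWL is the triangle between Q = 63 and Q = 126: ½·(126 − 63)·(34.5 − 3) = 992.25.

DWL = 992.25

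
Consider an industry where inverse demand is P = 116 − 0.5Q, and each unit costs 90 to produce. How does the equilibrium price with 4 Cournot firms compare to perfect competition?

With 4 symmetric Cournot firms, each firm's FOC gives 116 − 2.5q = 90, so q = 10.4, Q = 4·10.4 = 41.6, and P = 95.2.
Perfect competition: P = MC = 90, so 116 − 0.5Q = 90 and Q = 52.

Cournot: P = 95.2; Competition: P = 90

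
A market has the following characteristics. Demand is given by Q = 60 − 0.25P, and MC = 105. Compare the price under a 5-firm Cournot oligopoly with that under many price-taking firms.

Cournot: P = 127.5; Competition: P = 105

Inverting demand: P = 240 − 4Q.
With 5 symmetric Cournot firms, each firm's FOC gives 240 − 24q = 105, so q = 5.625, Q = 5·5.625 = 28.125, and P = 127.5.
Perfect competition: P = MC = 105, so 240 − 4Q = 105 and Q = 33.75.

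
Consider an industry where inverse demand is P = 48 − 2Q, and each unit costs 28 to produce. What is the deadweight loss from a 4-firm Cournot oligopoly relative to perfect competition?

Perfect competition: P = MC = 28, so 48 − 2Q = 28 and Q = 10.
In a 4-firm Cournot equilibrium, symmetry and the first-order condition give q = (48 − 28)/(10) = 2. So Q = 8 and P = 32.
DWL is the triangle between Q = 8 and Q = 10: ½·(10 − 8)·(32 − 28) = 4.

DWL = 4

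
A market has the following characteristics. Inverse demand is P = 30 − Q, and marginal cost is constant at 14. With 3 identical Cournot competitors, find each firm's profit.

With 3 symmetric Cournot firms, each firm's FOC gives 30 − 4q = 14, so q = 4, Q = 3·4 = 12, and P = 18.
Each firm's profit = (18 − 14)·4 = 16.

π_i = 16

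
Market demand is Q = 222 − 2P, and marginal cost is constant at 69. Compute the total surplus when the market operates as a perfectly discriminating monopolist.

TS = 1764

Inverting demand: P = 111 − 0.5Q.
A perfectly discriminating monopolist sells every unit with P(Q) ≥ MC(Q), so output equals the competitive quantity Q = 84. Each buyer pays their reservation price, so CS = 0 and the firm captures all surplus.
TS = 1764 (equal to competitive TS).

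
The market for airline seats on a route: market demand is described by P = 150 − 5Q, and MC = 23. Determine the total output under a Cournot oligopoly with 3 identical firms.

Cournot with 3 identical firms: the symmetric best-response condition is 150 − 20q = 23. Each firm produces q = 6.35, total output Q = 19.05, price P = 54.75.

Q = 19.05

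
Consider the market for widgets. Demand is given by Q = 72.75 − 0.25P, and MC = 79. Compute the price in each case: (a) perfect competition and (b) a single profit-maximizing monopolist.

Competition: P = 79; Monopoly: P = 185

Inverting demand: P = 291 − 4Q.
Competitive firms price at marginal cost: P = 79, giving Q = 53.
A monopolist chooses Q where MR = MC. MR = 291 − 8Q; setting this equal to 79 gives Q = 26.5 and P = 185.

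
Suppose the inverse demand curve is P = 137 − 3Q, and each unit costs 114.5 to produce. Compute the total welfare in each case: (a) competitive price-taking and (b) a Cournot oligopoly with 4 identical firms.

Under competition P = MC = 114.5, so Q = (137 − 114.5)/3 = 7.5.
CS = ½·(137 − 114.5)·7.5 = 84.375; PS = (114.5 − 114.5)·7.5 = 0; TS = 84.375.
With 4 symmetric Cournot firms, each firm's FOC gives 137 − 15q = 114.5, so q = 1.5, Q = 4·1.5 = 6, and P = 119.
CS = ½·(137 − 119)·6 = 54; PS = (119 − 114.5)·6 = 27; TS = 81.

Competition: TS = 84.375; Cournot: TS = 81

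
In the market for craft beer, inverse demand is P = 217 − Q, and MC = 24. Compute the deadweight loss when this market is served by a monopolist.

DWL = 4656.125

Under competition P = MC = 24, so Q = (217 − 24)/1 = 193.
Monopoly sets MR = MC: 217 − 2Q = 24 ⇒ Q = 96.5, P = 217 − 96.5 = 120.5.
DWL is the triangle between Q = 96.5 and Q = 193: ½·(193 − 96.5)·(120.5 − 24) = 4656.125.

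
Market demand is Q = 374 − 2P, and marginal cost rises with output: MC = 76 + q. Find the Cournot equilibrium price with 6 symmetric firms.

P = 113

Inverting demand: P = 187 − 0.5Q.
In a 6-firm Cournot equilibrium, symmetry and the first-order condition give q = (187 − 76)/(4.5) = 74/3. So Q = 148 and P = 113.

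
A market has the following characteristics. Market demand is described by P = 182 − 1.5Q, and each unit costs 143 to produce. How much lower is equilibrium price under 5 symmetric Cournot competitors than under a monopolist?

Monopoly sets MR = MC: 182 − 3Q = 143 ⇒ Q = 13, P = 182 − 1.5·13 = 162.5.
Cournot with 5 identical firms: the symmetric best-response condition is 182 − 9q = 143. Each firm produces q = 13/3, total output Q = 65/3, price P = 149.5.
Change in equilibrium price: 149.5 − 162.5 = −13.

Equilibrium price falls by 13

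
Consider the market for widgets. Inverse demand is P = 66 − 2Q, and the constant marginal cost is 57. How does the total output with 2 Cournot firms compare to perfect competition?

Cournot: Q = 3; Competition: Q = 4.5

Cournot with 2 identical firms: the symmetric best-response condition is 66 − 6q = 57. Each firm produces q = 1.5, total output Q = 3, price P = 60.
Under competition P = MC = 57, so Q = (66 − 57)/2 = 4.5.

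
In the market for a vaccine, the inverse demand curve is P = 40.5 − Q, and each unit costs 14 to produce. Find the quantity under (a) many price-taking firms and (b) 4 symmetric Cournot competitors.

Under competition P = MC = 14, so Q = (40.5 − 14)/1 = 26.5.
In a 4-firm Cournot equilibrium, symmetry and the first-order condition give q = (40.5 − 14)/(5) = 5.3. So Q = 21.2 and P = 19.3.

Competition: Q = 26.5; Cournot: Q = 21.2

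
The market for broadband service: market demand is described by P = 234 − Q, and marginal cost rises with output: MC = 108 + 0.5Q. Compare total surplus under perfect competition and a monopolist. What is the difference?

Competitive equilibrium sets price equal to marginal cost: 234 − Q = 108 + 0.5Q, so Q = 84 and P = 150.
CS = ½·(234 − 150)·84 = 3528; PS = (150·84 − 108·84 − ½·0.5·84²) = 1764; TS = 5292.
A monopolist chooses Q where MR = MC. MR = 234 − 2Q; setting this equal to 108 + 0.5Q gives Q = 50.4 and P = 183.6.
CS = ½·(234 − 183.6)·50.4 = 1270.08; PS = (183.6·50.4 − 108·50.4 − ½·0.5·50.4²) = 3175.2; TS = 4445.28.
Change in total surplus: 4445.28 − 5292 = −846.72.

TS falls by 846.72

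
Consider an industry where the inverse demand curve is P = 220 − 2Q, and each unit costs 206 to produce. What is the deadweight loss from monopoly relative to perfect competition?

DWL = 12.25

Competitive firms price at marginal cost: P = 206, giving Q = 7.
Monopoly sets MR = MC: 220 − 4Q = 206 ⇒ Q = 3.5, P = 220 − 2·3.5 = 213.
DWL is the triangle between Q = 3.5 and Q = 7: ½·(7 − 3.5)·(213 − 206) = 12.25.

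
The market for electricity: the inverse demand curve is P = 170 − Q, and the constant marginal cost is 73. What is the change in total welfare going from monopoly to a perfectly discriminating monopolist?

TS rises by 1176.125

Monopoly sets MR = MC: 170 − 2Q = 73 ⇒ Q = 48.5, P = 170 − 48.5 = 121.5.
CS = ½·(170 − 121.5)·48.5 = 1176.125; PS = (121.5 − 73)·48.5 = 2352.25; TS = 3528.375.
A perfectly discriminating monopolist sells every unit with P(Q) ≥ MC(Q), so output equals the competitive quantity Q = 97. Each buyer pays their reservation price, so CS = 0 and the firm captures all surplus.
TS = 4704.5 (equal to competitive TS).
Change in total welfare: 4704.5 − 3528.375 = 1176.125.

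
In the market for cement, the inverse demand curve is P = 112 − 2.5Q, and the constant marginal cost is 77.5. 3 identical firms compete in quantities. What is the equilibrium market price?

P = 86.125

In a 3-firm Cournot equilibrium, symmetry and the first-order condition give q = (112 − 77.5)/(10) = 3.45. So Q = 10.35 and P = 86.125.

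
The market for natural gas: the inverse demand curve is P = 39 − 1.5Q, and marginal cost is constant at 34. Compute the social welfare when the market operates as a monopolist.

A monopolist chooses Q where MR = MC. MR = 39 − 3Q; setting this equal to 34 gives Q = 5/3 and P = 36.5.
CS = ½·(39 − 36.5)·5/3 = 25/12; PS = (36.5 − 34)·5/3 = 25/6; TS = 6.25.

TS = 6.25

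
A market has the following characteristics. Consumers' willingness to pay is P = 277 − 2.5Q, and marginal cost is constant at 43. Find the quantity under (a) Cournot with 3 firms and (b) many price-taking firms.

Cournot: Q = 70.2; Competition: Q = 93.6

Cournot with 3 identical firms: the symmetric best-response condition is 277 − 10q = 43. Each firm produces q = 23.4, total output Q = 70.2, price P = 101.5.
Perfect competition: P = MC = 43, so 277 − 2.5Q = 43 and Q = 93.6.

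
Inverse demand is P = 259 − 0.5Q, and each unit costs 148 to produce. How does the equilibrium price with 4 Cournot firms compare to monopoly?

Cournot: P = 170.2; Monopoly: P = 203.5

In a 4-firm Cournot equilibrium, symmetry and the first-order condition give q = (259 − 148)/(2.5) = 44.4. So Q = 177.6 and P = 170.2.
A monopolist chooses Q where MR = MC. MR = 259 − Q; setting this equal to 148 gives Q = 111 and P = 203.5.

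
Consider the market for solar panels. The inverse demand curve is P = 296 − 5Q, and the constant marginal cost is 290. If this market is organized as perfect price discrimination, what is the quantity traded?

Q = 1.2

A perfectly discriminating monopolist sells every unit with P(Q) ≥ MC(Q), so output equals the competitive quantity Q = 1.2. Each buyer pays their reservation price, so CS = 0 and the firm captures all surplus.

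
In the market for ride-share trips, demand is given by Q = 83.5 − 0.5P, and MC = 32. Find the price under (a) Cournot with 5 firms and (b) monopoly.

Inverting demand: P = 167 − 2Q.
Cournot with 5 identical firms: the symmetric best-response condition is 167 − 12q = 32. Each firm produces q = 11.25, total output Q = 56.25, price P = 54.5.
A monopolist chooses Q where MR = MC. MR = 167 − 4Q; setting this equal to 32 gives Q = 33.75 and P = 99.5.

Cournot: P = 54.5; Monopoly: P = 99.5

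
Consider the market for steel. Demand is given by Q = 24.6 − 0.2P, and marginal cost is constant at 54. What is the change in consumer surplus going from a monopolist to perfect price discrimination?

Consumer surplus falls by 119.025

Inverting demand: P = 123 − 5Q.
A monopolist chooses Q where MR = MC. MR = 123 − 10Q; setting this equal to 54 gives Q = 6.9 and P = 88.5.
CS = ½·(123 − 88.5)·6.9 = 119.025.
With perfect price discrimination, output is the efficient level Q = 13.8 (where demand meets MC), but every buyer pays their willingness to pay: CS = 0 and PS = total surplus.
CS = 0.
Change in consumer surplus: 0 − 119.025 = −119.025.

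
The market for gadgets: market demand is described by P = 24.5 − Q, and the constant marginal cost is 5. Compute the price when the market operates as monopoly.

Monopoly sets MR = MC: 24.5 − 2Q = 5 ⇒ Q = 9.75, P = 24.5 − 9.75 = 14.75.

P = 14.75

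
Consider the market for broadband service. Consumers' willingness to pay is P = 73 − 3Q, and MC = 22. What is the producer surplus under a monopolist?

The monopolist equates marginal revenue to marginal cost: 73 − 6Q = 22, so Q = 8.5. From demand, P = 47.5.
PS = (47.5 − 22)·8.5 = 216.75.

PS = 216.75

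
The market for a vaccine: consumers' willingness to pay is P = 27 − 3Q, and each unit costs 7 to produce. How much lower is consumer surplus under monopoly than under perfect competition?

Consumer surplus falls by 50

Under competition P = MC = 7, so Q = (27 − 7)/3 = 20/3.
CS = ½·(27 − 7)·20/3 = 200/3.
The monopolist equates marginal revenue to marginal cost: 27 − 6Q = 7, so Q = 10/3. From demand, P = 17.
CS = ½·(27 − 17)·10/3 = 50/3.
Change in consumer surplus: 50/3 − 200/3 = −50.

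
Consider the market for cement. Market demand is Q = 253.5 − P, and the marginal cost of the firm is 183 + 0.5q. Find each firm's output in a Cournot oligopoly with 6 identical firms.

Inverting demand: P = 253.5 − Q.
In a 6-firm Cournot equilibrium, symmetry and the first-order condition give q = (253.5 − 183)/(7.5) = 9.4. So Q = 56.4 and P = 197.1.

q_i = 9.4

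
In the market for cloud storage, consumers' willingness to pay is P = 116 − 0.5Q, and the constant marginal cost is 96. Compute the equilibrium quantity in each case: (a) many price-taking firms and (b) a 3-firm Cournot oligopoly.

Competition: Q = 40; Cournot: Q = 30

Perfect competition: P = MC = 96, so 116 − 0.5Q = 96 and Q = 40.
Cournot with 3 identical firms: the symmetric best-response condition is 116 − 2q = 96. Each firm produces q = 10, total output Q = 30, price P = 101.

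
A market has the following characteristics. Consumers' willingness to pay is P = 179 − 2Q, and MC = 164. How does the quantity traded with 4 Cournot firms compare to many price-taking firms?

With 4 symmetric Cournot firms, each firm's FOC gives 179 − 10q = 164, so q = 1.5, Q = 4·1.5 = 6, and P = 167.
Under competition P = MC = 164, so Q = (179 − 164)/2 = 7.5.

Cournot: Q = 6; Competition: Q = 7.5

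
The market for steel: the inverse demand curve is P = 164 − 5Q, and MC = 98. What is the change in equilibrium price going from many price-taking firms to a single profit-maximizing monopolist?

P rises by 33

Perfect competition: P = MC = 98, so 164 − 5Q = 98 and Q = 13.2.
The monopolist equates marginal revenue to marginal cost: 164 − 10Q = 98, so Q = 6.6. From demand, P = 131.
Change in equilibrium price: 131 − 98 = 33.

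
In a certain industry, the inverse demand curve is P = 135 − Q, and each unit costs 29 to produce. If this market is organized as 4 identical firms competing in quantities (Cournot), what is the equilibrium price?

P = 50.2

With 4 symmetric Cournot firms, each firm's FOC gives 135 − 5q = 29, so q = 21.2, Q = 4·21.2 = 84.8, and P = 50.2.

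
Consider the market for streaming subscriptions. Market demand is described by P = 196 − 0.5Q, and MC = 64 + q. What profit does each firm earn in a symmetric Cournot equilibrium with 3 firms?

Cournot with 3 identical firms: the symmetric best-response condition is 196 − 2q = 64 + q. Each firm produces q = 44, total output Q = 132, price P = 130.
Each firm's profit = 130·44 − (64·44 + ½·1·44²) = 1936.

π_i = 1936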